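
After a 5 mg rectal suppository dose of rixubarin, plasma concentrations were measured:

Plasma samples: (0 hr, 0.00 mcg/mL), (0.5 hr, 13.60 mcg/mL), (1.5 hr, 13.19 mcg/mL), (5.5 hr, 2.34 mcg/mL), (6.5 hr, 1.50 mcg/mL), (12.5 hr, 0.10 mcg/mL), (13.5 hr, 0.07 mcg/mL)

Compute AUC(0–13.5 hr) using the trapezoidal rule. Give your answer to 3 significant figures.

AUC = 54.7 mcg/mL·hr

Trapezoidal AUC_0→13.5:
  [0→0.5]: (0.00+13.60)/2 × 0.5 = 3.4
  [0.5→1.5]: (13.60+13.19)/2 × 1 = 13.395
  [1.5→5.5]: (13.19+2.34)/2 × 4 = 31.06
  [5.5→6.5]: (2.34+1.50)/2 × 1 = 1.92
  [6.5→12.5]: (1.50+0.10)/2 × 6 = 4.8
  [12.5→13.5]: (0.10+0.07)/2 × 1 = 0.085
  Sum = 54.66 mcg/mL·hr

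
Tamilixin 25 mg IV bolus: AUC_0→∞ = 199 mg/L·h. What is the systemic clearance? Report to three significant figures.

CL = Dose_iv / AUC_0→∞
   = 25 / 199 = 0.125628 L/h

CL = 0.126 L/h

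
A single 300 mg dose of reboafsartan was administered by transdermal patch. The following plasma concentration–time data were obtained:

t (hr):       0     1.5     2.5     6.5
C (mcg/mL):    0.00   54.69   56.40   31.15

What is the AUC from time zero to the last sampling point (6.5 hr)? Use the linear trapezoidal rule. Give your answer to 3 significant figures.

Trapezoidal AUC_0→6.5:
  [0→1.5]: (0.00+54.69)/2 × 1.5 = 41.0175
  [1.5→2.5]: (54.69+56.40)/2 × 1 = 55.545
  [2.5→6.5]: (56.40+31.15)/2 × 4 = 175.1
  Sum = 271.6625 mcg/mL·hr

AUC = 272 mcg/mL·hr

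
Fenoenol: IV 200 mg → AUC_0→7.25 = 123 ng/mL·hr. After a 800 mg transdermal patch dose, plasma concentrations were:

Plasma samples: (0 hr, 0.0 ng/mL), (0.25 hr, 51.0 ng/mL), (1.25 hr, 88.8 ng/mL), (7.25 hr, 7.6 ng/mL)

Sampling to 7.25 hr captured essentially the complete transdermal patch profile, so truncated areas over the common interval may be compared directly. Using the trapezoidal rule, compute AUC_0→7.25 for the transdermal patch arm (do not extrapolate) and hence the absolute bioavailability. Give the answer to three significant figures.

Trapezoidal AUC_0→7.25 (transdermal patch):
  [0→0.25]: (0.0+51.0)/2 × 0.25 = 6.375
  [0.25→1.25]: (51.0+88.8)/2 × 1 = 69.9
  [1.25→7.25]: (88.8+7.6)/2 × 6 = 289.2
  Sum = 365.475 ng/mL·hr
F = (AUC_ev/D_ev)/(AUC_iv/D_iv) = (365.475/800)/(123/200) = 0.45684375/0.615 = 0.7428

F = 0.743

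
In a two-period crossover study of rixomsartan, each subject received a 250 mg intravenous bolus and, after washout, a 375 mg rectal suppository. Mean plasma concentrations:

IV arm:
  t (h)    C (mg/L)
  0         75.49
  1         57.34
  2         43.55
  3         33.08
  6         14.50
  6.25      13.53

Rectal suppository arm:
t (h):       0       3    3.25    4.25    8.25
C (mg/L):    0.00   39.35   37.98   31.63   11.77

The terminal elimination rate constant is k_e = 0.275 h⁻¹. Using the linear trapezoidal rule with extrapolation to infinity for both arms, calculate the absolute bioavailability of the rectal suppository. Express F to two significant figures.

Trapezoidal AUC_0→6.25 (IV):
  [0→1]: (75.49+57.34)/2 × 1 = 66.415
  [1→2]: (57.34+43.55)/2 × 1 = 50.445
  [2→3]: (43.55+33.08)/2 × 1 = 38.315
  [3→6]: (33.08+14.50)/2 × 3 = 71.37
  [6→6.25]: (14.50+13.53)/2 × 0.25 = 3.50375
  Sum = 230.04875 mg/L·h
IV tail: 13.53/0.275 = 49.200; AUC_iv,0→∞ = 230.04875 + 49.200 = 279.24875 mg/L·h
Trapezoidal AUC_0→8.25 (rectal suppository):
  [0→3]: (0.00+39.35)/2 × 3 = 59.025
  [3→3.25]: (39.35+37.98)/2 × 0.25 = 9.66625
  [3.25→4.25]: (37.98+31.63)/2 × 1 = 34.805
  [4.25→8.25]: (31.63+11.77)/2 × 4 = 86.8
  Sum = 190.29625 mg/L·h
rectal suppository tail: 11.77/0.275 = 42.800; AUC_ev,0→∞ = 190.29625 + 42.800 = 233.09625 mg/L·h
F = (AUC_ev/D_ev)/(AUC_iv/D_iv) = (233.09625/375)/(279.24875/250) = 0.62159/1.116995 = 0.5565

F = 0.56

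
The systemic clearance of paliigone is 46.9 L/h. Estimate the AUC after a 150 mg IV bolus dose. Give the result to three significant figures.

AUC = 3.20 mg/L·h

AUC_0→∞ = Dose_iv / CL
        = 150 / 46.9 = 3.19829 mg/L·h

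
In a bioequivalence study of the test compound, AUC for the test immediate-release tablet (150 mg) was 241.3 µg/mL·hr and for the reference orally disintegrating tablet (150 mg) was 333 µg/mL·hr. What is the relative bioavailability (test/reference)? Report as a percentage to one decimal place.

F_rel = 72.5%

F_rel = (AUC_test/D_test) / (AUC_ref/D_ref)
      = (241.3/150) / (333/150)
      = 1.60867 / 2.22 = 0.7246 = 72.46%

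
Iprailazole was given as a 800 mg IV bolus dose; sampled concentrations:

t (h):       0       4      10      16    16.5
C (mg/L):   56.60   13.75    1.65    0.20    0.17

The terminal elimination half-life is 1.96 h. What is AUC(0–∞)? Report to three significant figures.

AUC = 193 mg/L·h

Trapezoidal AUC_0→16.5:
  [0→4]: (56.60+13.75)/2 × 4 = 140.7
  [4→10]: (13.75+1.65)/2 × 6 = 46.2
  [10→16]: (1.65+0.20)/2 × 6 = 5.55
  [16→16.5]: (0.20+0.17)/2 × 0.5 = 0.0925
  Sum = 192.5425 mg/L·h
k_e = ln2 / t½ = 0.693147 / 1.96 = 0.3536 h^-1
Extrapolated tail: C_last / k_e = 0.17 / 0.3536 = 0.481
AUC_0→∞ = 192.5425 + 0.481 = 193.0235 mg/L·h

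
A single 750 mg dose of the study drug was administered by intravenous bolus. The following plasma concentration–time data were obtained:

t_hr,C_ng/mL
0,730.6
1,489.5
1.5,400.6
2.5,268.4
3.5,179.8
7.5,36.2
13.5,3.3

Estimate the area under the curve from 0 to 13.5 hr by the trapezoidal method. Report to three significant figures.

Trapezoidal AUC_0→13.5:
  [0→1]: (730.6+489.5)/2 × 1 = 610.05
  [1→1.5]: (489.5+400.6)/2 × 0.5 = 222.525
  [1.5→2.5]: (400.6+268.4)/2 × 1 = 334.5
  [2.5→3.5]: (268.4+179.8)/2 × 1 = 224.1
  [3.5→7.5]: (179.8+36.2)/2 × 4 = 432.0
  [7.5→13.5]: (36.2+3.3)/2 × 6 = 118.5
  Sum = 1941.675 ng/mL·hr

AUC = 1940 ng/mL·hr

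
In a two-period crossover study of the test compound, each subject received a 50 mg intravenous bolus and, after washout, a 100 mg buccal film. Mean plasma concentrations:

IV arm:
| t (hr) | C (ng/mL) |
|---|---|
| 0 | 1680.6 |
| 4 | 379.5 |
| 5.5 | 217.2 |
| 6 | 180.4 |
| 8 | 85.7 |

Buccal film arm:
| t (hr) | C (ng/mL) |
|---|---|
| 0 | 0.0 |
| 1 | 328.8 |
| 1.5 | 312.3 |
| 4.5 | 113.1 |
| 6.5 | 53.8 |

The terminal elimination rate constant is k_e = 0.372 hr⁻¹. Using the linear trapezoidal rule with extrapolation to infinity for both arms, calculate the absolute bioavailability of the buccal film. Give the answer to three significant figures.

Trapezoidal AUC_0→8 (IV):
  [0→4]: (1680.6+379.5)/2 × 4 = 4120.2
  [4→5.5]: (379.5+217.2)/2 × 1.5 = 447.525
  [5.5→6]: (217.2+180.4)/2 × 0.5 = 99.4
  [6→8]: (180.4+85.7)/2 × 2 = 266.1
  Sum = 4933.225 ng/mL·hr
IV tail: 85.7/0.372 = 230.376; AUC_iv,0→∞ = 4933.225 + 230.376 = 5163.601 ng/mL·hr
Trapezoidal AUC_0→6.5 (buccal film):
  [0→1]: (0.0+328.8)/2 × 1 = 164.4
  [1→1.5]: (328.8+312.3)/2 × 0.5 = 160.275
  [1.5→4.5]: (312.3+113.1)/2 × 3 = 638.1
  [4.5→6.5]: (113.1+53.8)/2 × 2 = 166.9
  Sum = 1129.675 ng/mL·hr
buccal film tail: 53.8/0.372 = 144.624; AUC_ev,0→∞ = 1129.675 + 144.624 = 1274.299 ng/mL·hr
F = (AUC_ev/D_ev)/(AUC_iv/D_iv) = (1274.299/100)/(5163.601/50) = 12.74299/103.27202 = 0.1234

F = 0.123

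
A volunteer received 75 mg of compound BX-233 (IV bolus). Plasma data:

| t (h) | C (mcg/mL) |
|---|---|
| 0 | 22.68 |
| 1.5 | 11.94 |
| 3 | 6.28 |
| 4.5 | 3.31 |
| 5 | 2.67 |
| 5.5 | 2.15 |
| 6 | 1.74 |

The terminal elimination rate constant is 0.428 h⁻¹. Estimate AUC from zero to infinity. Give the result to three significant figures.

Trapezoidal AUC_0→6:
  [0→1.5]: (22.68+11.94)/2 × 1.5 = 25.965
  [1.5→3]: (11.94+6.28)/2 × 1.5 = 13.665
  [3→4.5]: (6.28+3.31)/2 × 1.5 = 7.1925
  [4.5→5]: (3.31+2.67)/2 × 0.5 = 1.495
  [5→5.5]: (2.67+2.15)/2 × 0.5 = 1.205
  [5.5→6]: (2.15+1.74)/2 × 0.5 = 0.9725
  Sum = 50.495 mcg/mL·h
Extrapolated tail: C_last / k_e = 1.74 / 0.428 = 4.065
AUC_0→∞ = 50.495 + 4.065 = 54.56 mcg/mL·h

AUC = 54.6 mcg/mL·h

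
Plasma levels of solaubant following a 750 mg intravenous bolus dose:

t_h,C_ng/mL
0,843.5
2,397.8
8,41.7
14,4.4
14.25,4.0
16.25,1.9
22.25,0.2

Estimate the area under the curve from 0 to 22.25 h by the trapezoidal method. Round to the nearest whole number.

Trapezoidal AUC_0→22.25:
  [0→2]: (843.5+397.8)/2 × 2 = 1241.3
  [2→8]: (397.8+41.7)/2 × 6 = 1318.5
  [8→14]: (41.7+4.4)/2 × 6 = 138.3
  [14→14.25]: (4.4+4.0)/2 × 0.25 = 1.05
  [14.25→16.25]: (4.0+1.9)/2 × 2 = 5.9
  [16.25→22.25]: (1.9+0.2)/2 × 6 = 6.3
  Sum = 2711.35 ng/mL·h

AUC = 2711 ng/mL·h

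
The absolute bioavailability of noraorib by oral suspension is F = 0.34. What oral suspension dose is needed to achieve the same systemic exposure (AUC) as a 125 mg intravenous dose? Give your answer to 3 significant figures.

For equal systemic exposure: F × D_ev = D_iv
D_ev = D_iv / F = 125 / 0.34 = 367.647 mg

D_oral = 368 mg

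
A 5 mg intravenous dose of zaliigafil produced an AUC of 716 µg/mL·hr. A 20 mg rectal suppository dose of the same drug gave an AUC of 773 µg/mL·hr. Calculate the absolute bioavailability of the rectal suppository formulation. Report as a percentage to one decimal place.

F = 27.0%

F = (AUC_ev / D_ev) / (AUC_iv / D_iv)
  = (773/20) / (716/5)
  = 38.65 / 143.2 = 0.2699
  = 26.99%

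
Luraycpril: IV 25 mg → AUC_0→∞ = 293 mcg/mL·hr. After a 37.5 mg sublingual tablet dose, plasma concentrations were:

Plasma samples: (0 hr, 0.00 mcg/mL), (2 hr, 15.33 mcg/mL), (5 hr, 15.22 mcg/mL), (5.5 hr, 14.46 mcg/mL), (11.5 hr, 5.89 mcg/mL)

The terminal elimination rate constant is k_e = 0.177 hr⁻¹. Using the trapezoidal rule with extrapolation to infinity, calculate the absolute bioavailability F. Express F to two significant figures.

Trapezoidal AUC_0→11.5 (sublingual tablet):
  [0→2]: (0.00+15.33)/2 × 2 = 15.33
  [2→5]: (15.33+15.22)/2 × 3 = 45.825
  [5→5.5]: (15.22+14.46)/2 × 0.5 = 7.42
  [5.5→11.5]: (14.46+5.89)/2 × 6 = 61.05
  Sum = 129.625 mcg/mL·hr
Tail: C_last/k_e = 5.89/0.177 = 33.277
AUC_0→∞ (sublingual tablet) = 129.625 + 33.277 = 162.902 mcg/mL·hr
F = (AUC_ev/D_ev)/(AUC_iv/D_iv) = (162.902/37.5)/(293/25) = 4.34405/11.72 = 0.3707

F = 0.37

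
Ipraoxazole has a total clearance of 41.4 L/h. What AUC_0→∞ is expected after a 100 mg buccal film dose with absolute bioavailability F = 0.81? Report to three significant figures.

AUC_0→∞ = F × Dose / CL
        = 0.81 × 100 / 41.4 = 1.95652 mg/L·h

AUC = 1.96 mg/L·h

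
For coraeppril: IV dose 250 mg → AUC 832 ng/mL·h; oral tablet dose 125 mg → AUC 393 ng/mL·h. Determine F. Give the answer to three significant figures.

F = (AUC_ev / D_ev) / (AUC_iv / D_iv)
  = (393/125) / (832/250)
  = 3.144 / 3.328 = 0.9447

F = 0.945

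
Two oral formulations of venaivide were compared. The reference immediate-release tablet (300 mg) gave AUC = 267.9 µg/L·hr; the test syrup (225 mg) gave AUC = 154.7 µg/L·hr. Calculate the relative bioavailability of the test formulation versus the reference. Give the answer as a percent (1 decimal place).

F_rel = (AUC_test/D_test) / (AUC_ref/D_ref)
      = (154.7/225) / (267.9/300)
      = 0.687556 / 0.893 = 0.7699 = 76.99%

F_rel = 77.0%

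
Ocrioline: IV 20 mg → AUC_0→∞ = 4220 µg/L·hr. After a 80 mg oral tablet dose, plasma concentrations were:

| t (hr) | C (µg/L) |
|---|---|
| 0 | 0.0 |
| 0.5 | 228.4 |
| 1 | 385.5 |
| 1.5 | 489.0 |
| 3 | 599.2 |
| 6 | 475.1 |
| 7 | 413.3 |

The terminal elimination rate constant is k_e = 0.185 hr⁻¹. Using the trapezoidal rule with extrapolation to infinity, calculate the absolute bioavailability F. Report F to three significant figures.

F = 0.328

Trapezoidal AUC_0→7 (oral tablet):
  [0→0.5]: (0.0+228.4)/2 × 0.5 = 57.1
  [0.5→1]: (228.4+385.5)/2 × 0.5 = 153.475
  [1→1.5]: (385.5+489.0)/2 × 0.5 = 218.625
  [1.5→3]: (489.0+599.2)/2 × 1.5 = 816.15
  [3→6]: (599.2+475.1)/2 × 3 = 1611.45
  [6→7]: (475.1+413.3)/2 × 1 = 444.2
  Sum = 3301.0 µg/L·hr
Tail: C_last/k_e = 413.3/0.185 = 2234.054
AUC_0→∞ (oral tablet) = 3301.0 + 2234.054 = 5535.054 µg/L·hr
F = (AUC_ev/D_ev)/(AUC_iv/D_iv) = (5535.054/80)/(4220/20) = 69.188175/211 = 0.3279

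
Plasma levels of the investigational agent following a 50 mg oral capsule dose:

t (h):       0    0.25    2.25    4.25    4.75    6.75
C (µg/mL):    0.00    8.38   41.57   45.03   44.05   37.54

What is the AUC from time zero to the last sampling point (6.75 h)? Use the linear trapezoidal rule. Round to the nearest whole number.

AUC = 241 µg/mL·h

Trapezoidal AUC_0→6.75:
  [0→0.25]: (0.00+8.38)/2 × 0.25 = 1.0475
  [0.25→2.25]: (8.38+41.57)/2 × 2 = 49.95
  [2.25→4.25]: (41.57+45.03)/2 × 2 = 86.6
  [4.25→4.75]: (45.03+44.05)/2 × 0.5 = 22.27
  [4.75→6.75]: (44.05+37.54)/2 × 2 = 81.59
  Sum = 241.4575 µg/mL·h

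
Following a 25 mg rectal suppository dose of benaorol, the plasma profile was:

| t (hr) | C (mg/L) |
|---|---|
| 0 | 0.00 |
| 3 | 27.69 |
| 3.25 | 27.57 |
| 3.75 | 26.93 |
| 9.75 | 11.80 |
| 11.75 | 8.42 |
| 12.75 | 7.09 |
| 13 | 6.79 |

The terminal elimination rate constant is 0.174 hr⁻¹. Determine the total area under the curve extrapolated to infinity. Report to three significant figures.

AUC = 247 mg/L·hr

Trapezoidal AUC_0→13:
  [0→3]: (0.00+27.69)/2 × 3 = 41.535
  [3→3.25]: (27.69+27.57)/2 × 0.25 = 6.9075
  [3.25→3.75]: (27.57+26.93)/2 × 0.5 = 13.625
  [3.75→9.75]: (26.93+11.80)/2 × 6 = 116.19
  [9.75→11.75]: (11.80+8.42)/2 × 2 = 20.22
  [11.75→12.75]: (8.42+7.09)/2 × 1 = 7.755
  [12.75→13]: (7.09+6.79)/2 × 0.25 = 1.735
  Sum = 207.9675 mg/L·hr
Extrapolated tail: C_last / k_e = 6.79 / 0.174 = 39.023
AUC_0→∞ = 207.9675 + 39.023 = 246.9905 mg/L·hr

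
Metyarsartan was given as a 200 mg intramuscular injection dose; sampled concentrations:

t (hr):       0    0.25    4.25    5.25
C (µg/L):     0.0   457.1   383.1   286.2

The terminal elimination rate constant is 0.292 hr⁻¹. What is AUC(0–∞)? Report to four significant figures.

Trapezoidal AUC_0→5.25:
  [0→0.25]: (0.0+457.1)/2 × 0.25 = 57.1375
  [0.25→4.25]: (457.1+383.1)/2 × 4 = 1680.4
  [4.25→5.25]: (383.1+286.2)/2 × 1 = 334.65
  Sum = 2072.1875 µg/L·hr
Extrapolated tail: C_last / k_e = 286.2 / 0.292 = 980.137
AUC_0→∞ = 2072.1875 + 980.137 = 3052.3245 µg/L·hr

AUC = 3052 µg/L·hr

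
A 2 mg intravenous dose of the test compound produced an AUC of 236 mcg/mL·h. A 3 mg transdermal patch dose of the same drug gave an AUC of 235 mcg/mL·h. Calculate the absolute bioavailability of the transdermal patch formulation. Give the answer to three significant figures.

F = (AUC_ev / D_ev) / (AUC_iv / D_iv)
  = (235/3) / (236/2)
  = 78.3333 / 118 = 0.6638

F = 0.664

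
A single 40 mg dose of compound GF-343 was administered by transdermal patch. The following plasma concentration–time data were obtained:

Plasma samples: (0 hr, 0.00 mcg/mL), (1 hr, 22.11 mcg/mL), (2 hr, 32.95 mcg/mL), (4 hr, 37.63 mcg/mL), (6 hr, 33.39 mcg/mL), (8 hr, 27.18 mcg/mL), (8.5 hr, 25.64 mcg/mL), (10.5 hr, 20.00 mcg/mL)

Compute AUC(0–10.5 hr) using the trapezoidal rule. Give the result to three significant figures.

Trapezoidal AUC_0→10.5:
  [0→1]: (0.00+22.11)/2 × 1 = 11.055
  [1→2]: (22.11+32.95)/2 × 1 = 27.53
  [2→4]: (32.95+37.63)/2 × 2 = 70.58
  [4→6]: (37.63+33.39)/2 × 2 = 71.02
  [6→8]: (33.39+27.18)/2 × 2 = 60.57
  [8→8.5]: (27.18+25.64)/2 × 0.5 = 13.205
  [8.5→10.5]: (25.64+20.00)/2 × 2 = 45.64
  Sum = 299.6 mcg/mL·hr

AUC = 300 mcg/mL·hr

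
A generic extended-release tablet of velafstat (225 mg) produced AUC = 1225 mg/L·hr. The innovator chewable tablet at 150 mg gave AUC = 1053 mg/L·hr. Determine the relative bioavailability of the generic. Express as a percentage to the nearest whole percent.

F_rel = 78%

F_rel = (AUC_test/D_test) / (AUC_ref/D_ref)
      = (1225/225) / (1053/150)
      = 5.44444 / 7.02 = 0.7756 = 77.56%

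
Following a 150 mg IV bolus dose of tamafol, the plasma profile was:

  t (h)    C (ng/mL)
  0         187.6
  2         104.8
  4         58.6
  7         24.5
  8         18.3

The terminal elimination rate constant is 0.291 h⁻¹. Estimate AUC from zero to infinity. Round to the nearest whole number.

AUC = 665 ng/mL·h

Trapezoidal AUC_0→8:
  [0→2]: (187.6+104.8)/2 × 2 = 292.4
  [2→4]: (104.8+58.6)/2 × 2 = 163.4
  [4→7]: (58.6+24.5)/2 × 3 = 124.65
  [7→8]: (24.5+18.3)/2 × 1 = 21.4
  Sum = 601.85 ng/mL·h
Extrapolated tail: C_last / k_e = 18.3 / 0.291 = 62.887
AUC_0→∞ = 601.85 + 62.887 = 664.737 ng/mL·h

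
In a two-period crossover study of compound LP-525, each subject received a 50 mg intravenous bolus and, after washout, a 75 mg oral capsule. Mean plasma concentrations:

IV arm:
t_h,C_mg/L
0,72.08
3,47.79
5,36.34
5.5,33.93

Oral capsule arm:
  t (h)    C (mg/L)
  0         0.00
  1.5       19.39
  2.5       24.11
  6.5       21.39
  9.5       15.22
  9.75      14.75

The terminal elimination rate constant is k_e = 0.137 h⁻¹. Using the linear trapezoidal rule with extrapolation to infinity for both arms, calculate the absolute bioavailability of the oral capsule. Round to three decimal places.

F = 0.370

Trapezoidal AUC_0→5.5 (IV):
  [0→3]: (72.08+47.79)/2 × 3 = 179.805
  [3→5]: (47.79+36.34)/2 × 2 = 84.13
  [5→5.5]: (36.34+33.93)/2 × 0.5 = 17.5675
  Sum = 281.5025 mg/L·h
IV tail: 33.93/0.137 = 247.664; AUC_iv,0→∞ = 281.5025 + 247.664 = 529.1665 mg/L·h
Trapezoidal AUC_0→9.75 (oral capsule):
  [0→1.5]: (0.00+19.39)/2 × 1.5 = 14.5425
  [1.5→2.5]: (19.39+24.11)/2 × 1 = 21.75
  [2.5→6.5]: (24.11+21.39)/2 × 4 = 91.0
  [6.5→9.5]: (21.39+15.22)/2 × 3 = 54.915
  [9.5→9.75]: (15.22+14.75)/2 × 0.25 = 3.74625
  Sum = 185.95375 mg/L·h
oral capsule tail: 14.75/0.137 = 107.664; AUC_ev,0→∞ = 185.95375 + 107.664 = 293.61775 mg/L·h
F = (AUC_ev/D_ev)/(AUC_iv/D_iv) = (293.61775/75)/(529.1665/50) = 3.9149/10.58333 = 0.3699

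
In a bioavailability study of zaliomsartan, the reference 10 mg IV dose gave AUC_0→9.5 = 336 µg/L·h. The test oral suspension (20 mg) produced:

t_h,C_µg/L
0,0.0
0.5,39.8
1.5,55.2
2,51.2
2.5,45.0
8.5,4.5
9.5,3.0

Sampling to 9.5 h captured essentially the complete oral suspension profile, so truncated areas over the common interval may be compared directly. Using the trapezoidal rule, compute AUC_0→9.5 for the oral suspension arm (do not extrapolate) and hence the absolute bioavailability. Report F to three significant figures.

F = 0.387

Trapezoidal AUC_0→9.5 (oral suspension):
  [0→0.5]: (0.0+39.8)/2 × 0.5 = 9.95
  [0.5→1.5]: (39.8+55.2)/2 × 1 = 47.5
  [1.5→2]: (55.2+51.2)/2 × 0.5 = 26.6
  [2→2.5]: (51.2+45.0)/2 × 0.5 = 24.05
  [2.5→8.5]: (45.0+4.5)/2 × 6 = 148.5
  [8.5→9.5]: (4.5+3.0)/2 × 1 = 3.75
  Sum = 260.35 µg/L·h
F = (AUC_ev/D_ev)/(AUC_iv/D_iv) = (260.35/20)/(336/10) = 13.0175/33.6 = 0.3874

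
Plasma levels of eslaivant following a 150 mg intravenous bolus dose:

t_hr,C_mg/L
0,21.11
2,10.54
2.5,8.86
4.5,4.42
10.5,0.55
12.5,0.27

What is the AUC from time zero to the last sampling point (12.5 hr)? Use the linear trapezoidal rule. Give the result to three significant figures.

AUC = 65.5 mg/L·hr

Trapezoidal AUC_0→12.5:
  [0→2]: (21.11+10.54)/2 × 2 = 31.65
  [2→2.5]: (10.54+8.86)/2 × 0.5 = 4.85
  [2.5→4.5]: (8.86+4.42)/2 × 2 = 13.28
  [4.5→10.5]: (4.42+0.55)/2 × 6 = 14.91
  [10.5→12.5]: (0.55+0.27)/2 × 2 = 0.82
  Sum = 65.51 mg/L·hr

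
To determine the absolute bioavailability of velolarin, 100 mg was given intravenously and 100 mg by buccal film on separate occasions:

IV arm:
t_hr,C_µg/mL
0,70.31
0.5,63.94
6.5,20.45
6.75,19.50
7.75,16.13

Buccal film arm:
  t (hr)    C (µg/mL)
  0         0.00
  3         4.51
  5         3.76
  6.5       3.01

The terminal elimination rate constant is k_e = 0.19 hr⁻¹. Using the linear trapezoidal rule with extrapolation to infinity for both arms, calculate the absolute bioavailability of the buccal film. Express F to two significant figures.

F = 0.091

Trapezoidal AUC_0→7.75 (IV):
  [0→0.5]: (70.31+63.94)/2 × 0.5 = 33.5625
  [0.5→6.5]: (63.94+20.45)/2 × 6 = 253.17
  [6.5→6.75]: (20.45+19.50)/2 × 0.25 = 4.99375
  [6.75→7.75]: (19.50+16.13)/2 × 1 = 17.815
  Sum = 309.54125 µg/mL·hr
IV tail: 16.13/0.19 = 84.895; AUC_iv,0→∞ = 309.54125 + 84.895 = 394.43625 µg/mL·hr
Trapezoidal AUC_0→6.5 (buccal film):
  [0→3]: (0.00+4.51)/2 × 3 = 6.765
  [3→5]: (4.51+3.76)/2 × 2 = 8.27
  [5→6.5]: (3.76+3.01)/2 × 1.5 = 5.0775
  Sum = 20.1125 µg/mL·hr
buccal film tail: 3.01/0.19 = 15.842; AUC_ev,0→∞ = 20.1125 + 15.842 = 35.9545 µg/mL·hr
F = (AUC_ev/D_ev)/(AUC_iv/D_iv) = (35.9545/100)/(394.43625/100) = 0.359545/3.9443625 = 0.0912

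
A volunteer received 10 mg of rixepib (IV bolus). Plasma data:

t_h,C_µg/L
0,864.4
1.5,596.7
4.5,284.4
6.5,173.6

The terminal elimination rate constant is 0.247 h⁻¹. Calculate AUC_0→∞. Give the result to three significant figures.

AUC = 3580 µg/L·h

Trapezoidal AUC_0→6.5:
  [0→1.5]: (864.4+596.7)/2 × 1.5 = 1095.825
  [1.5→4.5]: (596.7+284.4)/2 × 3 = 1321.65
  [4.5→6.5]: (284.4+173.6)/2 × 2 = 458.0
  Sum = 2875.475 µg/L·h
Extrapolated tail: C_last / k_e = 173.6 / 0.247 = 702.834
AUC_0→∞ = 2875.475 + 702.834 = 3578.309 µg/L·h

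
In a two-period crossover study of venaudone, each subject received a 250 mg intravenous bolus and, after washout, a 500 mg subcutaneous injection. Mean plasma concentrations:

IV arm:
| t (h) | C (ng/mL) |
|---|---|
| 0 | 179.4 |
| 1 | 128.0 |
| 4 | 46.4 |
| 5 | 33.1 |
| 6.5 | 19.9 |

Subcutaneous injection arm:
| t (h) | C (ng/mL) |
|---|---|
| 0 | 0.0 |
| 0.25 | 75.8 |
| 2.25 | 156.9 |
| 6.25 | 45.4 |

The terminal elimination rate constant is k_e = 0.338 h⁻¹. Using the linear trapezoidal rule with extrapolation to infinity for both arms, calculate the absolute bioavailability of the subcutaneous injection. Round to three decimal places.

F = 0.705

Trapezoidal AUC_0→6.5 (IV):
  [0→1]: (179.4+128.0)/2 × 1 = 153.7
  [1→4]: (128.0+46.4)/2 × 3 = 261.6
  [4→5]: (46.4+33.1)/2 × 1 = 39.75
  [5→6.5]: (33.1+19.9)/2 × 1.5 = 39.75
  Sum = 494.8 ng/mL·h
IV tail: 19.9/0.338 = 58.876; AUC_iv,0→∞ = 494.8 + 58.876 = 553.676 ng/mL·h
Trapezoidal AUC_0→6.25 (subcutaneous injection):
  [0→0.25]: (0.0+75.8)/2 × 0.25 = 9.475
  [0.25→2.25]: (75.8+156.9)/2 × 2 = 232.7
  [2.25→6.25]: (156.9+45.4)/2 × 4 = 404.6
  Sum = 646.775 ng/mL·h
subcutaneous injection tail: 45.4/0.338 = 134.320; AUC_ev,0→∞ = 646.775 + 134.320 = 781.095 ng/mL·h
F = (AUC_ev/D_ev)/(AUC_iv/D_iv) = (781.095/500)/(553.676/250) = 1.56219/2.214704 = 0.7054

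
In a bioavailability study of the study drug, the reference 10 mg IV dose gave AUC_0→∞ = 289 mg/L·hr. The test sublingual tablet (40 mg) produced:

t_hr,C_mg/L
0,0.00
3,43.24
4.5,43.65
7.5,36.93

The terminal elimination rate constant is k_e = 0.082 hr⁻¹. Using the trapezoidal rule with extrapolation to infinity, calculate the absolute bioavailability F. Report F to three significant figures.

Trapezoidal AUC_0→7.5 (sublingual tablet):
  [0→3]: (0.00+43.24)/2 × 3 = 64.86
  [3→4.5]: (43.24+43.65)/2 × 1.5 = 65.1675
  [4.5→7.5]: (43.65+36.93)/2 × 3 = 120.87
  Sum = 250.8975 mg/L·hr
Tail: C_last/k_e = 36.93/0.082 = 450.366
AUC_0→∞ (sublingual tablet) = 250.8975 + 450.366 = 701.2635 mg/L·hr
F = (AUC_ev/D_ev)/(AUC_iv/D_iv) = (701.2635/40)/(289/10) = 17.5316/28.9 = 0.6066

F = 0.607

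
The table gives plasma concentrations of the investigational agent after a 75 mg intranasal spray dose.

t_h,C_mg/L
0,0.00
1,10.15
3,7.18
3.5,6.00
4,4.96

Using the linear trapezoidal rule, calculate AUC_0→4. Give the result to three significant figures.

Trapezoidal AUC_0→4:
  [0→1]: (0.00+10.15)/2 × 1 = 5.075
  [1→3]: (10.15+7.18)/2 × 2 = 17.33
  [3→3.5]: (7.18+6.00)/2 × 0.5 = 3.295
  [3.5→4]: (6.00+4.96)/2 × 0.5 = 2.74
  Sum = 28.44 mg/L·h

AUC = 28.4 mg/L·h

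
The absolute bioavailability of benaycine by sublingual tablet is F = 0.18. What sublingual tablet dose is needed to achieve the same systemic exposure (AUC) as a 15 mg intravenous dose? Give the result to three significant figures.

D_sublingual = 83.3 mg

For equal systemic exposure: F × D_ev = D_iv
D_ev = D_iv / F = 15 / 0.18 = 83.3333 mg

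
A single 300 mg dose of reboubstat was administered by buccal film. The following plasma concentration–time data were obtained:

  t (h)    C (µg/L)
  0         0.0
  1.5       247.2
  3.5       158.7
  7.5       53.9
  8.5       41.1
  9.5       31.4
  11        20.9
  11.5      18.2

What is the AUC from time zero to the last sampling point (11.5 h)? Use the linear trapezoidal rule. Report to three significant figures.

Trapezoidal AUC_0→11.5:
  [0→1.5]: (0.0+247.2)/2 × 1.5 = 185.4
  [1.5→3.5]: (247.2+158.7)/2 × 2 = 405.9
  [3.5→7.5]: (158.7+53.9)/2 × 4 = 425.2
  [7.5→8.5]: (53.9+41.1)/2 × 1 = 47.5
  [8.5→9.5]: (41.1+31.4)/2 × 1 = 36.25
  [9.5→11]: (31.4+20.9)/2 × 1.5 = 39.225
  [11→11.5]: (20.9+18.2)/2 × 0.5 = 9.775
  Sum = 1149.25 µg/L·h

AUC = 1150 µg/L·h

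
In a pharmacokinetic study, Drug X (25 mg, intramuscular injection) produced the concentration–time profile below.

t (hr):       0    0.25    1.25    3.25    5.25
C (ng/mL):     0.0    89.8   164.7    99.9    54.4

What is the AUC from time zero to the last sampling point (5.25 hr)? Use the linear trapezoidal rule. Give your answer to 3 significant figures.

AUC = 557 ng/mL·hr

Trapezoidal AUC_0→5.25:
  [0→0.25]: (0.0+89.8)/2 × 0.25 = 11.225
  [0.25→1.25]: (89.8+164.7)/2 × 1 = 127.25
  [1.25→3.25]: (164.7+99.9)/2 × 2 = 264.6
  [3.25→5.25]: (99.9+54.4)/2 × 2 = 154.3
  Sum = 557.375 ng/mL·hr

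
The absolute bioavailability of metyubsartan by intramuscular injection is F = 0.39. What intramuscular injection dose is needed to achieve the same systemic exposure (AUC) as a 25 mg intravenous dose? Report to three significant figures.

For equal systemic exposure: F × D_ev = D_iv
D_ev = D_iv / F = 25 / 0.39 = 64.1026 mg

D_intramuscular = 64.1 mg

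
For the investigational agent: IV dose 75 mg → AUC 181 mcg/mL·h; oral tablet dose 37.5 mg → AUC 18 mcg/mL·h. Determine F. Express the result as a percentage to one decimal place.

F = 19.9%

F = (AUC_ev / D_ev) / (AUC_iv / D_iv)
  = (18/37.5) / (181/75)
  = 0.48 / 2.41333 = 0.1989
  = 19.89%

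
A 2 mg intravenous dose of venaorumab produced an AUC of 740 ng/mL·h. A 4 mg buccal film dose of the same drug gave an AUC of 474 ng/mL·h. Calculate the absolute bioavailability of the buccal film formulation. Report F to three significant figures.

F = (AUC_ev / D_ev) / (AUC_iv / D_iv)
  = (474/4) / (740/2)
  = 118.5 / 370 = 0.3203

F = 0.320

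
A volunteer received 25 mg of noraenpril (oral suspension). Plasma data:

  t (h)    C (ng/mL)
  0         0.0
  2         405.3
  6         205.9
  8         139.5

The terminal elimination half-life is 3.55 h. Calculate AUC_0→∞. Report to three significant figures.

Trapezoidal AUC_0→8:
  [0→2]: (0.0+405.3)/2 × 2 = 405.3
  [2→6]: (405.3+205.9)/2 × 4 = 1222.4
  [6→8]: (205.9+139.5)/2 × 2 = 345.4
  Sum = 1973.1 ng/mL·h
k_e = ln2 / t½ = 0.693147 / 3.55 = 0.1953 h^-1
Extrapolated tail: C_last / k_e = 139.5 / 0.1953 = 714.286
AUC_0→∞ = 1973.1 + 714.286 = 2687.386 ng/mL·h

AUC = 2690 ng/mL·h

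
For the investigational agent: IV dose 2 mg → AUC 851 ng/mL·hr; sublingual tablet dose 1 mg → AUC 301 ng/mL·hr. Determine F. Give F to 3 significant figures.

F = 0.707

F = (AUC_ev / D_ev) / (AUC_iv / D_iv)
  = (301/1) / (851/2)
  = 301 / 425.5 = 0.7074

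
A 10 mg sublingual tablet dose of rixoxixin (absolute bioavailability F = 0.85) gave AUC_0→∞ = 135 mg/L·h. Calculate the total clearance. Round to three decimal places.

CL = F × Dose / AUC_0→∞
   = 0.85 × 10 / 135 = 0.062963 L/h

CL = 0.063 L/h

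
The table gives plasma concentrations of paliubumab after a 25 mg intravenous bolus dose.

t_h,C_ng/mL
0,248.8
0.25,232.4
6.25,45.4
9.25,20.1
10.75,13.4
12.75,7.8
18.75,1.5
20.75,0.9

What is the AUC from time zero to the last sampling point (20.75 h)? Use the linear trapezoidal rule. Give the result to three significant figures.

AUC = 1070 ng/mL·h

Trapezoidal AUC_0→20.75:
  [0→0.25]: (248.8+232.4)/2 × 0.25 = 60.15
  [0.25→6.25]: (232.4+45.4)/2 × 6 = 833.4
  [6.25→9.25]: (45.4+20.1)/2 × 3 = 98.25
  [9.25→10.75]: (20.1+13.4)/2 × 1.5 = 25.125
  [10.75→12.75]: (13.4+7.8)/2 × 2 = 21.2
  [12.75→18.75]: (7.8+1.5)/2 × 6 = 27.9
  [18.75→20.75]: (1.5+0.9)/2 × 2 = 2.4
  Sum = 1068.425 ng/mL·h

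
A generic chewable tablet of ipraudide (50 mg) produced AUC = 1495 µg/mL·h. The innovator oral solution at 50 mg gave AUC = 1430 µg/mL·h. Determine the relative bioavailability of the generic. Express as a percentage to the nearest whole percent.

F_rel = (AUC_test/D_test) / (AUC_ref/D_ref)
      = (1495/50) / (1430/50)
      = 29.9 / 28.6 = 1.0455 = 104.55%

F_rel = 105%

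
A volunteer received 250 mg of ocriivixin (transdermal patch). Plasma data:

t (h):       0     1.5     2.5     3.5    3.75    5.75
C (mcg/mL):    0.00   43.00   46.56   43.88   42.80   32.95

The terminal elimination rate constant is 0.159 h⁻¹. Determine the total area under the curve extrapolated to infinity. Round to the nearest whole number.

Trapezoidal AUC_0→5.75:
  [0→1.5]: (0.00+43.00)/2 × 1.5 = 32.25
  [1.5→2.5]: (43.00+46.56)/2 × 1 = 44.78
  [2.5→3.5]: (46.56+43.88)/2 × 1 = 45.22
  [3.5→3.75]: (43.88+42.80)/2 × 0.25 = 10.835
  [3.75→5.75]: (42.80+32.95)/2 × 2 = 75.75
  Sum = 208.835 mcg/mL·h
Extrapolated tail: C_last / k_e = 32.95 / 0.159 = 207.233
AUC_0→∞ = 208.835 + 207.233 = 416.068 mcg/mL·h

AUC = 416 mcg/mL·h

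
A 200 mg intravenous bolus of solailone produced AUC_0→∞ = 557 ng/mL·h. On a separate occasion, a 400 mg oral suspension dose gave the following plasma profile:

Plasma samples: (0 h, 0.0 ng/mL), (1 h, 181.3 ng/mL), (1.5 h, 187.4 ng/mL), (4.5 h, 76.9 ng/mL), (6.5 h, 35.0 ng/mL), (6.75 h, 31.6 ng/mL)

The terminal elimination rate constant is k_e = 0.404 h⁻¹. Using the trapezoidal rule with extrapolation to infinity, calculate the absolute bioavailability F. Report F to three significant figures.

Trapezoidal AUC_0→6.75 (oral suspension):
  [0→1]: (0.0+181.3)/2 × 1 = 90.65
  [1→1.5]: (181.3+187.4)/2 × 0.5 = 92.175
  [1.5→4.5]: (187.4+76.9)/2 × 3 = 396.45
  [4.5→6.5]: (76.9+35.0)/2 × 2 = 111.9
  [6.5→6.75]: (35.0+31.6)/2 × 0.25 = 8.325
  Sum = 699.5 ng/mL·h
Tail: C_last/k_e = 31.6/0.404 = 78.218
AUC_0→∞ (oral suspension) = 699.5 + 78.218 = 777.718 ng/mL·h
F = (AUC_ev/D_ev)/(AUC_iv/D_iv) = (777.718/400)/(557/200) = 1.944295/2.785 = 0.6981

F = 0.698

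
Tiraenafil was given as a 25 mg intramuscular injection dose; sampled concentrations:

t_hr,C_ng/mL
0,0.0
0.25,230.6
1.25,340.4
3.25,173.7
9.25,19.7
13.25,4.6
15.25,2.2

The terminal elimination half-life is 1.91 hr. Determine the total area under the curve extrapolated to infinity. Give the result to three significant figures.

AUC = 1470 ng/mL·hr

Trapezoidal AUC_0→15.25:
  [0→0.25]: (0.0+230.6)/2 × 0.25 = 28.825
  [0.25→1.25]: (230.6+340.4)/2 × 1 = 285.5
  [1.25→3.25]: (340.4+173.7)/2 × 2 = 514.1
  [3.25→9.25]: (173.7+19.7)/2 × 6 = 580.2
  [9.25→13.25]: (19.7+4.6)/2 × 4 = 48.6
  [13.25→15.25]: (4.6+2.2)/2 × 2 = 6.8
  Sum = 1464.025 ng/mL·hr
k_e = ln2 / t½ = 0.693147 / 1.91 = 0.3629 hr^-1
Extrapolated tail: C_last / k_e = 2.2 / 0.3629 = 6.062
AUC_0→∞ = 1464.025 + 6.062 = 1470.087 ng/mL·hr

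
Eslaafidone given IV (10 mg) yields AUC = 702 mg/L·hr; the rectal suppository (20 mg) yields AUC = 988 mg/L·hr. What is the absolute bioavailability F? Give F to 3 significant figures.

F = 0.704

F = (AUC_ev / D_ev) / (AUC_iv / D_iv)
  = (988/20) / (702/10)
  = 49.4 / 70.2 = 0.7037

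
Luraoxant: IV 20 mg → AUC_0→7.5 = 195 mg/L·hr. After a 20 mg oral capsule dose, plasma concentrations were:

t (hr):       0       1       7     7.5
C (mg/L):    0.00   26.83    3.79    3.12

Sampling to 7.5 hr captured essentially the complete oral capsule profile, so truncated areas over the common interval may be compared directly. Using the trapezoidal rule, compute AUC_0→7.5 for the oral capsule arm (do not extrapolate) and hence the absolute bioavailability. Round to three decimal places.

F = 0.549

Trapezoidal AUC_0→7.5 (oral capsule):
  [0→1]: (0.00+26.83)/2 × 1 = 13.415
  [1→7]: (26.83+3.79)/2 × 6 = 91.86
  [7→7.5]: (3.79+3.12)/2 × 0.5 = 1.7275
  Sum = 107.0025 mg/L·hr
F = (AUC_ev/D_ev)/(AUC_iv/D_iv) = (107.0025/20)/(195/20) = 5.350125/9.75 = 0.5487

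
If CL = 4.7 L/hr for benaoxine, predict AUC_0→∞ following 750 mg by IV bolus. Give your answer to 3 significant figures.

AUC = 160 mg/L·hr

AUC_0→∞ = Dose_iv / CL
        = 750 / 4.7 = 159.574 mg/L·hr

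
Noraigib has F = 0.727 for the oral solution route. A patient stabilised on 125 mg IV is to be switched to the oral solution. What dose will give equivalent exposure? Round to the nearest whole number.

D_oral = 172 mg

For equal systemic exposure: F × D_ev = D_iv
D_ev = D_iv / F = 125 / 0.727 = 171.939 mg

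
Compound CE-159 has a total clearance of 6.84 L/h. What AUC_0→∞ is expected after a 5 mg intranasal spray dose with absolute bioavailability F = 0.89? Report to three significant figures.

AUC_0→∞ = F × Dose / CL
        = 0.89 × 5 / 6.84 = 0.650585 mg/L·h

AUC = 0.651 mg/L·h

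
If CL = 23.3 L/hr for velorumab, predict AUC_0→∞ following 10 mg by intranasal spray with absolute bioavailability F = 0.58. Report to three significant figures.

AUC_0→∞ = F × Dose / CL
        = 0.58 × 10 / 23.3 = 0.248927 mg/L·hr

AUC = 0.249 mg/L·hr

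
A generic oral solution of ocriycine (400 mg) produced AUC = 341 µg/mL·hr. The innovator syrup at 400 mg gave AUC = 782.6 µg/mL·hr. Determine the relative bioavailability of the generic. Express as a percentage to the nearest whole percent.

F_rel = (AUC_test/D_test) / (AUC_ref/D_ref)
      = (341/400) / (782.6/400)
      = 0.8525 / 1.9565 = 0.4357 = 43.57%

F_rel = 44%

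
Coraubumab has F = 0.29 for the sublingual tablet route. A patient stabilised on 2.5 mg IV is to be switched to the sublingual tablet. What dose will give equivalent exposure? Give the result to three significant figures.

D_sublingual = 8.62 mg

For equal systemic exposure: F × D_ev = D_iv
D_ev = D_iv / F = 2.5 / 0.29 = 8.62069 mg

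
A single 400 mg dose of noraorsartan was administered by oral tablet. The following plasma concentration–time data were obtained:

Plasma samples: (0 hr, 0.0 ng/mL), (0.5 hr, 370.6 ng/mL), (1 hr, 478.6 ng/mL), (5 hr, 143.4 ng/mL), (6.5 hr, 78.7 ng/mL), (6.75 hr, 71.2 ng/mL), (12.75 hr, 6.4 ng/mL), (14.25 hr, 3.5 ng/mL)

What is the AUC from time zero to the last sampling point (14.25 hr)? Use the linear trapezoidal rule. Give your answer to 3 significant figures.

AUC = 1970 ng/mL·hr

Trapezoidal AUC_0→14.25:
  [0→0.5]: (0.0+370.6)/2 × 0.5 = 92.65
  [0.5→1]: (370.6+478.6)/2 × 0.5 = 212.3
  [1→5]: (478.6+143.4)/2 × 4 = 1244.0
  [5→6.5]: (143.4+78.7)/2 × 1.5 = 166.575
  [6.5→6.75]: (78.7+71.2)/2 × 0.25 = 18.7375
  [6.75→12.75]: (71.2+6.4)/2 × 6 = 232.8
  [12.75→14.25]: (6.4+3.5)/2 × 1.5 = 7.425
  Sum = 1974.4875 ng/mL·hr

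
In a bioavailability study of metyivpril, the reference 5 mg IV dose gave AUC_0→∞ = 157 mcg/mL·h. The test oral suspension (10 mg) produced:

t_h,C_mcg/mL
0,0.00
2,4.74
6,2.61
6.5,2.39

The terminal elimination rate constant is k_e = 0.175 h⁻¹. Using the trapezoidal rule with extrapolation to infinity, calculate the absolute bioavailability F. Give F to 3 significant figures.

F = 0.109

Trapezoidal AUC_0→6.5 (oral suspension):
  [0→2]: (0.00+4.74)/2 × 2 = 4.74
  [2→6]: (4.74+2.61)/2 × 4 = 14.7
  [6→6.5]: (2.61+2.39)/2 × 0.5 = 1.25
  Sum = 20.69 mcg/mL·h
Tail: C_last/k_e = 2.39/0.175 = 13.657
AUC_0→∞ (oral suspension) = 20.69 + 13.657 = 34.347 mcg/mL·h
F = (AUC_ev/D_ev)/(AUC_iv/D_iv) = (34.347/10)/(157/5) = 3.4347/31.4 = 0.1094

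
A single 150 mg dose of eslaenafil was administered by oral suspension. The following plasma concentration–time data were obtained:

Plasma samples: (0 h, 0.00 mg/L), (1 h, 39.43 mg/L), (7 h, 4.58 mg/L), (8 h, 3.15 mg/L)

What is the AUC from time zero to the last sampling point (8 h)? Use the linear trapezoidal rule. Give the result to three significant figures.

AUC = 156 mg/L·h

Trapezoidal AUC_0→8:
  [0→1]: (0.00+39.43)/2 × 1 = 19.715
  [1→7]: (39.43+4.58)/2 × 6 = 132.03
  [7→8]: (4.58+3.15)/2 × 1 = 3.865
  Sum = 155.61 mg/L·h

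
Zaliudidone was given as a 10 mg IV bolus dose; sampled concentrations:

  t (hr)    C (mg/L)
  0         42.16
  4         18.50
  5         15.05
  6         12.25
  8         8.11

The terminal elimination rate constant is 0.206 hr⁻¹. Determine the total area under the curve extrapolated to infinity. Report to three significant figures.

AUC = 211 mg/L·hr

Trapezoidal AUC_0→8:
  [0→4]: (42.16+18.50)/2 × 4 = 121.32
  [4→5]: (18.50+15.05)/2 × 1 = 16.775
  [5→6]: (15.05+12.25)/2 × 1 = 13.65
  [6→8]: (12.25+8.11)/2 × 2 = 20.36
  Sum = 172.105 mg/L·hr
Extrapolated tail: C_last / k_e = 8.11 / 0.206 = 39.369
AUC_0→∞ = 172.105 + 39.369 = 211.474 mg/L·hr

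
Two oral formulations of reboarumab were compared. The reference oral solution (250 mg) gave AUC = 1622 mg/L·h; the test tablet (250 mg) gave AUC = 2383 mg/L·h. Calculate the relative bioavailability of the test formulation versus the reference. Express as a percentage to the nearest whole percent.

F_rel = (AUC_test/D_test) / (AUC_ref/D_ref)
      = (2383/250) / (1622/250)
      = 9.532 / 6.488 = 1.4692 = 146.92%

F_rel = 147%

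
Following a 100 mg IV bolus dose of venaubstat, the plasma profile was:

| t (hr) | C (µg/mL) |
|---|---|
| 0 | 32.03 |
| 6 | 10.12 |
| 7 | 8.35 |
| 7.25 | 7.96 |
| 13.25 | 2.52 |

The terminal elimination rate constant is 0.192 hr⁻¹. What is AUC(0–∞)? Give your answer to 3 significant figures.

AUC = 182 µg/mL·hr

Trapezoidal AUC_0→13.25:
  [0→6]: (32.03+10.12)/2 × 6 = 126.45
  [6→7]: (10.12+8.35)/2 × 1 = 9.235
  [7→7.25]: (8.35+7.96)/2 × 0.25 = 2.03875
  [7.25→13.25]: (7.96+2.52)/2 × 6 = 31.44
  Sum = 169.16375 µg/mL·hr
Extrapolated tail: C_last / k_e = 2.52 / 0.192 = 13.125
AUC_0→∞ = 169.16375 + 13.125 = 182.28875 µg/mL·hr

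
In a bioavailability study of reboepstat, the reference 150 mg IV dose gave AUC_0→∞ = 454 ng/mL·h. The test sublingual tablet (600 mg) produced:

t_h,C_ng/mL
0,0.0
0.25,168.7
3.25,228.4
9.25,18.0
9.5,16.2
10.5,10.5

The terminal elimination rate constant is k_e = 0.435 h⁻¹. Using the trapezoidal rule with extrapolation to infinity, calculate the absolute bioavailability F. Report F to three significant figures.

F = 0.770

Trapezoidal AUC_0→10.5 (sublingual tablet):
  [0→0.25]: (0.0+168.7)/2 × 0.25 = 21.0875
  [0.25→3.25]: (168.7+228.4)/2 × 3 = 595.65
  [3.25→9.25]: (228.4+18.0)/2 × 6 = 739.2
  [9.25→9.5]: (18.0+16.2)/2 × 0.25 = 4.275
  [9.5→10.5]: (16.2+10.5)/2 × 1 = 13.35
  Sum = 1373.5625 ng/mL·h
Tail: C_last/k_e = 10.5/0.435 = 24.138
AUC_0→∞ (sublingual tablet) = 1373.5625 + 24.138 = 1397.7005 ng/mL·h
F = (AUC_ev/D_ev)/(AUC_iv/D_iv) = (1397.7005/600)/(454/150) = 2.3295/3.02667 = 0.7697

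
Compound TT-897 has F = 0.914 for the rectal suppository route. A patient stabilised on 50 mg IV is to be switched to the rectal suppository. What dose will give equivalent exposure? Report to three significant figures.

D_rectal = 54.7 mg

For equal systemic exposure: F × D_ev = D_iv
D_ev = D_iv / F = 50 / 0.914 = 54.7046 mg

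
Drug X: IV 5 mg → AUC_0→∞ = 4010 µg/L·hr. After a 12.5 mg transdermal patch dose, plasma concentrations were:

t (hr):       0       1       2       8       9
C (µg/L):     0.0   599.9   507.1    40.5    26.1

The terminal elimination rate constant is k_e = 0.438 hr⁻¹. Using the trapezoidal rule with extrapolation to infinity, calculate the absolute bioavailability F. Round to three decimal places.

Trapezoidal AUC_0→9 (transdermal patch):
  [0→1]: (0.0+599.9)/2 × 1 = 299.95
  [1→2]: (599.9+507.1)/2 × 1 = 553.5
  [2→8]: (507.1+40.5)/2 × 6 = 1642.8
  [8→9]: (40.5+26.1)/2 × 1 = 33.3
  Sum = 2529.55 µg/L·hr
Tail: C_last/k_e = 26.1/0.438 = 59.589
AUC_0→∞ (transdermal patch) = 2529.55 + 59.589 = 2589.139 µg/L·hr
F = (AUC_ev/D_ev)/(AUC_iv/D_iv) = (2589.139/12.5)/(4010/5) = 207.13112/802 = 0.2583

F = 0.258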